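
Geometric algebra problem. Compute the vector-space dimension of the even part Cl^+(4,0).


Even subalgebra dimension = 2^(n-1)
n = 4 + 0 = 4
2^(4 - 1) = 2^3 = 8
Verification: sum of C(4,k) for even k = 1 + 6 + 1 = 8
Result = 8


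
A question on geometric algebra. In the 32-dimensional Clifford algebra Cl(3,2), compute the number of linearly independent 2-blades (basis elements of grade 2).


Number of grade-k basis blades in Cl(p,q) with n = p + q is C(n, k).
n = 3 + 2 = 5
C(5, 2) = 5! / (2! * 3!)
= 120 / (2 * 6)
= 10


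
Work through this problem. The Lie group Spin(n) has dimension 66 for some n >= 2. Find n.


dim Spin(n) = dim so(n) = n(n-1)/2.
Solve n(n-1)/2 = 66, i.e. n^2 - n - 132 = 0.
Discriminant = 1 + 8*66 = 529
n = (1 + sqrt(529))/2 = (1 + 23)/2 = 12


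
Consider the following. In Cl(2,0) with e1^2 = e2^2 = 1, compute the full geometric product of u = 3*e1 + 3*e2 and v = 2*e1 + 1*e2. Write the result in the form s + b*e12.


Expand: (3*e1 + 3*e2)(2*e1 + 1*e2)
= 3*2*e1e1 + 3*1*e1e2 + 3*2*e2e1 + 3*1*e2e2
Using e1^2 = e2^2 = 1, e2e1 = -e1e2:
Scalar part s = 3*2 + 3*1 = 6 + 3 = 9
Bivector part b = 3*1 - 3*2 = 3 - 6 = -3
uv = 9 - 3*e12


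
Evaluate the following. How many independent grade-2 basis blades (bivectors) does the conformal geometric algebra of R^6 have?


The conformal model of R^6 uses Cl(7,1) with m = 6 + 2 = 8 generators.
Number of grade-2 blades = C(m, 2) = C(8, 2)
= 8*7/2 = 28


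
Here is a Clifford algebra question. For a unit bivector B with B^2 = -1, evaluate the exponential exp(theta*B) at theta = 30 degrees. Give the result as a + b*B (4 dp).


For a unit bivector B with B^2 = -1, the exponential series gives
e^(theta*B) = cos(theta) + sin(theta)*B (the GA analogue of Euler's formula).
theta = 30 degrees = 0.523599 rad
cos(30 deg) = 0.8660
sin(30 deg) = 0.5000
exp(theta*B) = 0.8660 + 0.5000*B


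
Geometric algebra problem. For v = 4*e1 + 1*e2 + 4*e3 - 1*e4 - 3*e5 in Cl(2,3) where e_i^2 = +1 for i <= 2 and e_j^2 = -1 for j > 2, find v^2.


v^2 = sum of c_i^2 * e_i^2
Positive signature terms (e_i^2 = +1): 4^2 + 1^2 = 17
Negative signature terms (e_j^2 = -1): 4^2 + (-1)^2 + (-3)^2 = 26
v^2 = 17 - 26 = -9


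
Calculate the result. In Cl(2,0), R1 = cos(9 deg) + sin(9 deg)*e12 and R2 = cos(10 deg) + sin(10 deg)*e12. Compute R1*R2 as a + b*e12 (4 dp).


Same-plane rotors commute and their half-angles add:
R1*R2 = cos(a1 + a2) + sin(a1 + a2)*e12.
a1 + a2 = 9 + 10 = 19 deg
cos(19 deg) = 0.9455
sin(19 deg) = 0.3256
R1*R2 = 0.9455 + 0.3256*e12


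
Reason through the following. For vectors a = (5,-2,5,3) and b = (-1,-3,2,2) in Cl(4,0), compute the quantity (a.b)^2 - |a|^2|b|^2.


a . b = 5*(-1) + (-2)*(-3) + 5*2 + 3*2
= -5 + 6 + 10 + 6 = 17
|a|^2 = 5^2 + (-2)^2 + 5^2 + 3^2 = 63
|b|^2 = (-1)^2 + (-3)^2 + 2^2 + 2^2 = 18
(a.b)^2 = 17^2 = 289
|a|^2 * |b|^2 = 63 * 18 = 1134
Result = 289 - 1134 = -845


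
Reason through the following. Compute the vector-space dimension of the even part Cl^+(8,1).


Even subalgebra dimension = 2^(n-1)
n = 8 + 1 = 9
2^(9 - 1) = 2^8 = 256
Verification: sum of C(9,k) for even k = 1 + 36 + 126 + 84 + 9 = 256
Result = 256


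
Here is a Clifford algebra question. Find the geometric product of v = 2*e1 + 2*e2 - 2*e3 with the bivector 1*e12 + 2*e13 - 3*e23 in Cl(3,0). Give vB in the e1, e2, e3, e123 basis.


vB has grade-1 (vector) and grade-3 (trivector) parts: vB = (v _| B) + (v ^ B).
Vector part <vB>_1:
  e1: -v2*b12 - v3*b13 = -(2)*(1) - (-2)*(2) = 2
  e2: v1*b12 - v3*b23 = (2)*(1) - (-2)*(-3) = -4
  e3: v1*b13 + v2*b23 = (2)*(2) + (2)*(-3) = -2
Trivector part <vB>_3:
  e123: v1*b23 - v2*b13 + v3*b12 = (2)*(-3) - (2)*(2) + (-2)*(1) = -12
vB = 2*e1 - 4*e2 - 2*e3 - 12*e123


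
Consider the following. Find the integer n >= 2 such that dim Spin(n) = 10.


dim Spin(n) = dim so(n) = n(n-1)/2.
Solve n(n-1)/2 = 10, i.e. n^2 - n - 20 = 0.
Discriminant = 1 + 8*10 = 81
n = (1 + sqrt(81))/2 = (1 + 9)/2 = 5


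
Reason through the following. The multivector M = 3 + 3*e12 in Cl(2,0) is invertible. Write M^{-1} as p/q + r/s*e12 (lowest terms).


M = 3 + 3*e12, where e12^2 = -1.
Since M commutes with its reverse ~M = a - b*e12, M * ~M = a^2 - b^2*e12^2 = a^2 + b^2.
So M^{-1} = ~M / (a^2 + b^2) = (a - b*e12)/(a^2 + b^2).
a^2 + b^2 = 9 + 9 = 18
Scalar part = 3/18 = 1/6
Bivector coeff = -3/18 = -1/6
M^{-1} = 1/6 - 1/6*e12


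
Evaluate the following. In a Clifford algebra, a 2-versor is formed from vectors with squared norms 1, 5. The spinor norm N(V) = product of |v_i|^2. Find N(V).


Spinor norm N(V) = |v1|^2 * |v2|^2 * ... * |v2|^2
= 1 * 5
Running product: 1, 5
N(V) = 5


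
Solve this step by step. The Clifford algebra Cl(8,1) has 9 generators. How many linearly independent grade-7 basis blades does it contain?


Number of grade-k basis blades in Cl(p,q) with n = p + q is C(n, k).
n = 8 + 1 = 9
C(9, 7) = 9! / (7! * 2!)
= 362880 / (5040 * 2)
= 36


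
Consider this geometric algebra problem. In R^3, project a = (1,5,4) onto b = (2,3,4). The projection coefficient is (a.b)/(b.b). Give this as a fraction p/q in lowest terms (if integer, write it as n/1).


Projection coefficient = (a . b) / (b . b)
a . b = 1*2 + 5*3 + 4*4
= 2 + 15 + 16 = 33
b . b = 2^2 + 3^2 + 4^2
= 4 + 9 + 16 = 29
Coefficient = 33/29
In lowest terms: 33/29


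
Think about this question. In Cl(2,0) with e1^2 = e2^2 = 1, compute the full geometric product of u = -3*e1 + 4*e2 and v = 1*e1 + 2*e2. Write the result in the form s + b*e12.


Expand: (-3*e1 + 4*e2)(1*e1 + 2*e2)
= (-3)*1*e1e1 + (-3)*2*e1e2 + 4*1*e2e1 + 4*2*e2e2
Using e1^2 = e2^2 = 1, e2e1 = -e1e2:
Scalar part s = (-3)*1 + 4*2 = -3 + 8 = 5
Bivector part b = (-3)*2 - 4*1 = -6 - 4 = -10
uv = 5 - 10*e12


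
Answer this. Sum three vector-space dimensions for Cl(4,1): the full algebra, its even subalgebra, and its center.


n = 4 + 1 = 5
Total dim = 2^5 = 32
Even subalgebra dim = 2^4 = 16
n is odd, so center dim = 2
Sum = 32 + 16 + 2 = 50


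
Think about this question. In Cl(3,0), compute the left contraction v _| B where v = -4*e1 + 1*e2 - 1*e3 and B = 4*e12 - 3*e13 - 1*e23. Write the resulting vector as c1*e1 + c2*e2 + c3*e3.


Left contraction v _| B = <vB>_1 (grade-1 part of the geometric product vB).
Using e1_|e12 = e2, e2_|e12 = -e1, e1_|e13 = e3, e3_|e13 = -e1, e2_|e23 = e3, e3_|e23 = -e2:
e1 coeff: -v2*b12 - v3*b13 = -(1)*(4) - (-1)*(-3) = -7
e2 coeff: v1*b12 - v3*b23 = (-4)*(4) - (-1)*(-1) = -17
e3 coeff: v1*b13 + v2*b23 = (-4)*(-3) + (1)*(-1) = 11
v _| B = -7*e1 - 17*e2 + 11*e3


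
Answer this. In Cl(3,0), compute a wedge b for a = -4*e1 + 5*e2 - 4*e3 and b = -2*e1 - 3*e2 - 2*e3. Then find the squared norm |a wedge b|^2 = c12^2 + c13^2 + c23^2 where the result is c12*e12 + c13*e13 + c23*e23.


a wedge b = (a1*b2 - a2*b1)*e12 + (a1*b3 - a3*b1)*e13 + (a2*b3 - a3*b2)*e23
e12 coeff: (-4)*(-3) - 5*(-2) = 12 - (-10) = 22
e13 coeff: (-4)*(-2) - (-4)*(-2) = 8 - 8 = 0
e23 coeff: 5*(-2) - (-4)*(-3) = -10 - 12 = -22
|a wedge b|^2 = 22^2 + 0^2 + (-22)^2
= 484 + 0 + 484
= 968


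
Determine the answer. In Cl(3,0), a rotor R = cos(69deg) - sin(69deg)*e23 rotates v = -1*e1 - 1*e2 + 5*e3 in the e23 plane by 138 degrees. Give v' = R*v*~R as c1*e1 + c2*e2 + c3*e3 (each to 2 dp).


Rotor R = cos(69deg) - sin(69deg)*e23
Rotation angle theta = 2 * 69 = 138 degrees in the e23 plane (e2 -> e3).
The component perpendicular to the plane (e1) is invariant: v'_1 = v1 = -1.00
cos(138deg) = -0.7431, sin(138deg) = 0.6691
v'_2 = v2*cos(theta) - v3*sin(theta) = -1*(-0.7431) - 5*0.6691 = -2.60
v'_3 = v2*sin(theta) + v3*cos(theta) = -1*0.6691 + 5*(-0.7431) = -4.38
v' = -1.00*e1 - 2.60*e2 - 4.38*e3


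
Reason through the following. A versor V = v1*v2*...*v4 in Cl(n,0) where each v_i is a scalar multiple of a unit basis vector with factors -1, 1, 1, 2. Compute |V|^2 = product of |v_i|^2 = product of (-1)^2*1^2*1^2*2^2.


Each vector v_i has |v_i|^2 = s_i^2
Squared scales: (-1)^2 = 1, 1^2 = 1, 1^2 = 1, 2^2 = 4
|V|^2 = 1 * 1 * 1 * 4
= 4


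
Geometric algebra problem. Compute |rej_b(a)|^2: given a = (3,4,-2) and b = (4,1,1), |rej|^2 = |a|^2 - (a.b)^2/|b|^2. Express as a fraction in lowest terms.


|a|^2 = 3^2 + 4^2 + (-2)^2 = 29
|b|^2 = 4^2 + 1^2 + 1^2 = 18
a . b = 3*4 + 4*1 + (-2)*1 = 14
(a.b)^2 = 14^2 = 196
|rej|^2 = 29 - 196/18
= (522 - 196)/18
= 326/18
In lowest terms: 163/9


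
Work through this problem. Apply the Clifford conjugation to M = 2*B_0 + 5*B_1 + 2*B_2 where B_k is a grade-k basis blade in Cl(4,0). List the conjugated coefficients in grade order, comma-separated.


Clifford conjugate sign for grade k: (-1)^(k(k+1)/2)
Grade 0: (-1)^(0*1/2) = (-1)^0 = 1, coeff 2 -> 2
Grade 1: (-1)^(1*2/2) = (-1)^1 = -1, coeff 5 -> -5
Grade 2: (-1)^(2*3/2) = (-1)^3 = -1, coeff 2 -> -2
Conjugated coefficients: 2, -5, -2


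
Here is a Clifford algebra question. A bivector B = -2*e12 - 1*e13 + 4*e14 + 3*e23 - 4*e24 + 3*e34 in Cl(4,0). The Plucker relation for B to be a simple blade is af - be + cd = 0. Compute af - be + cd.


Plucker relation: af - be + cd
a*f = (-2)*3 = -6
b*e = (-1)*(-4) = 4
c*d = 4*3 = 12
af - be + cd = -6 - 4 + 12
= 2


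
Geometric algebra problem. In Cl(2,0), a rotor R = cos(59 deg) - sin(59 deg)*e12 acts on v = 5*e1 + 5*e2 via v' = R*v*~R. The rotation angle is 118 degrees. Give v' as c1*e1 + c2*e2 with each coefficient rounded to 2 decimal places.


Rotor R = cos(59deg) - sin(59deg)*e12
Rotation angle theta = 2 * 59 = 118 degrees
v' = R*v*~R rotates v by theta.
cos(118deg) = -0.4695, sin(118deg) = 0.8829
v'_1 = 5*cos(118deg) - 5*sin(118deg)
= 5*(-0.4695) - 5*0.8829
= -6.76
v'_2 = 5*sin(118deg) + 5*cos(118deg)
= 5*0.8829 + 5*(-0.4695)
= 2.07
v' = -6.76*e1 + 2.07*e2


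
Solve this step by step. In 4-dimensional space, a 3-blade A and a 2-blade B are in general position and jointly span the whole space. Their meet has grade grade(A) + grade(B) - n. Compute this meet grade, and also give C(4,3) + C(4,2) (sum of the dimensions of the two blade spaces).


Meet grade = grade(A) + grade(B) - n
= 3 + 2 - 4 = 1
C(4,3) = 4
C(4,2) = 6
dim_A + dim_B = 4 + 6 = 10


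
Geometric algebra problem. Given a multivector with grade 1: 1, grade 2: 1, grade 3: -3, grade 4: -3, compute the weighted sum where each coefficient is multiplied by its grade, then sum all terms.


Grade-weighted sum = sum of grade_k * coefficient_k
1*1 = 1
2*1 = 2
3*(-3) = -9
4*(-3) = -12
Total = 1 + 2 + (-9) + (-12) = -18


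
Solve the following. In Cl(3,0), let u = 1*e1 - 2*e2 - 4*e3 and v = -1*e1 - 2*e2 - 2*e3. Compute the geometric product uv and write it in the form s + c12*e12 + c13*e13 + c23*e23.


In Cl(3,0): e_i^2 = 1, e_ie_j = -e_je_i for i != j.
Scalar part = u . v = 1*(-1) + (-2)*(-2) + (-4)*(-2)
= -1 + 4 + 8 = 11
e12 coeff = 1*(-2) - (-2)*(-1) = -2 - 2 = -4
e13 coeff = 1*(-2) - (-4)*(-1) = -2 - 4 = -6
e23 coeff = (-2)*(-2) - (-4)*(-2) = 4 - 8 = -4
uv = 11 - 4*e12 - 6*e13 - 4*e23


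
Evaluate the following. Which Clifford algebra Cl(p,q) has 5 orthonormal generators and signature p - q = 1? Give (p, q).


We need p + q = 5 and p - q = 1.
Adding: 2p = 5 + 1 = 6, so p = 3.
Then q = 5 - 3 = 2.
(p, q) = (3, 2)


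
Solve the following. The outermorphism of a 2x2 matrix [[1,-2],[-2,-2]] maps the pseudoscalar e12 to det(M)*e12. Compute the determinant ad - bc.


The outermorphism of a linear map f sends e1^e2 to f(e1)^f(e2).
f(e1) = 1*e1 - 2*e2
f(e2) = -2*e1 - 2*e2
f(e1) ^ f(e2) = (1*e1 - 2*e2) ^ (-2*e1 - 2*e2)
= 1*(-2)*e12 + (-2)*(-2)*e21
= (-2 - 4)*e12
= -6*e12
Coefficient = -6


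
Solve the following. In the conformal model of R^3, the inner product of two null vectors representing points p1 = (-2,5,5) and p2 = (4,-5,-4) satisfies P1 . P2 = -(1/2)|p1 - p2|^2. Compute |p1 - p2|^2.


p1 - p2 = (-6, 10, 9)
|p1 - p2|^2 = (-6)^2 + 10^2 + 9^2
= 36 + 100 + 81
= 217


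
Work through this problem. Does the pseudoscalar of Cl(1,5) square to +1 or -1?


The pseudoscalar I = e1...e_n (product of all n generators) of Cl(p,q) satisfies I^2 = (-1)^(q + n(n-1)/2).
p = 1, q = 5, n = p + q = 6
n(n-1)/2 = 6 * 5 / 2 = 15
Exponent = q + n(n-1)/2 = 5 + 15 = 20
I^2 = (-1)^20 = +1


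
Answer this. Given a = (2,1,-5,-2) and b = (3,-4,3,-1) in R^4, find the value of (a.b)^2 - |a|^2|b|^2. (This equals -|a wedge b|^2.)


a . b = 2*3 + 1*(-4) + (-5)*3 + (-2)*(-1)
= 6 + (-4) + (-15) + 2 = -11
|a|^2 = 2^2 + 1^2 + (-5)^2 + (-2)^2 = 34
|b|^2 = 3^2 + (-4)^2 + 3^2 + (-1)^2 = 35
(a.b)^2 = (-11)^2 = 121
|a|^2 * |b|^2 = 34 * 35 = 1190
Result = 121 - 1190 = -1069


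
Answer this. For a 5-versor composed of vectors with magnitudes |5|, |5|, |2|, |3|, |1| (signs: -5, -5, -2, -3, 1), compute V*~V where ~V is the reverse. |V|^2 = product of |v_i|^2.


Each vector v_i has |v_i|^2 = s_i^2
Squared scales: (-5)^2 = 25, (-5)^2 = 25, (-2)^2 = 4, (-3)^2 = 9, 1^2 = 1
|V|^2 = 25 * 25 * 4 * 9 * 1
= 22500


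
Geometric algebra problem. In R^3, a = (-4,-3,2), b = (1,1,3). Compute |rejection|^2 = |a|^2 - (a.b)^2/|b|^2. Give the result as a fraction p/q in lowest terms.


|a|^2 = (-4)^2 + (-3)^2 + 2^2 = 29
|b|^2 = 1^2 + 1^2 + 3^2 = 11
a . b = (-4)*1 + (-3)*1 + 2*3 = -1
(a.b)^2 = (-1)^2 = 1
|rej|^2 = 29 - 1/11
= (319 - 1)/11
= 318/11
In lowest terms: 318/11


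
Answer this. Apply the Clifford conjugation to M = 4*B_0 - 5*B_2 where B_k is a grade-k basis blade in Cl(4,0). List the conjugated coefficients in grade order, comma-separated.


Clifford conjugate sign for grade k: (-1)^(k(k+1)/2)
Grade 0: (-1)^(0*1/2) = (-1)^0 = 1, coeff 4 -> 4
Grade 2: (-1)^(2*3/2) = (-1)^3 = -1, coeff -5 -> 5
Conjugated coefficients: 4, 5


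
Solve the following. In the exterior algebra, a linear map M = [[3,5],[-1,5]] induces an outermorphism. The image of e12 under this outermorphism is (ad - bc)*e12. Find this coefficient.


The outermorphism of a linear map f sends e1^e2 to f(e1)^f(e2).
f(e1) = 3*e1 - 1*e2
f(e2) = 5*e1 + 5*e2
f(e1) ^ f(e2) = (3*e1 - 1*e2) ^ (5*e1 + 5*e2)
= 3*5*e12 + (-1)*5*e21
= (15 - (-5))*e12
= 20*e12
Coefficient = 20


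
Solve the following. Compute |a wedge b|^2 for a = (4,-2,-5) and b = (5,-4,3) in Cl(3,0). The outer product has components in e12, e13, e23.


a wedge b = (a1*b2 - a2*b1)*e12 + (a1*b3 - a3*b1)*e13 + (a2*b3 - a3*b2)*e23
e12 coeff: 4*(-4) - (-2)*5 = -16 - (-10) = -6
e13 coeff: 4*3 - (-5)*5 = 12 - (-25) = 37
e23 coeff: (-2)*3 - (-5)*(-4) = -6 - 20 = -26
|a wedge b|^2 = (-6)^2 + 37^2 + (-26)^2
= 36 + 1369 + 676
= 2081


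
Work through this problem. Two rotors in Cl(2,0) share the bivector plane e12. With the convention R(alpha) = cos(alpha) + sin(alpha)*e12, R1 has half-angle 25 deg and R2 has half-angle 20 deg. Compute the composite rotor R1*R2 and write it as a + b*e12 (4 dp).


Same-plane rotors commute and their half-angles add:
R1*R2 = cos(a1 + a2) + sin(a1 + a2)*e12.
a1 + a2 = 25 + 20 = 45 deg
cos(45 deg) = 0.7071
sin(45 deg) = 0.7071
R1*R2 = 0.7071 + 0.7071*e12


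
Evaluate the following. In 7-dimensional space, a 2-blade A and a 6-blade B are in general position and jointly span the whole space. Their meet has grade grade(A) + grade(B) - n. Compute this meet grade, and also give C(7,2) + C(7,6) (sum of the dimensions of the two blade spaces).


Meet grade = grade(A) + grade(B) - n
= 2 + 6 - 7 = 1
C(7,2) = 21
C(7,6) = 7
dim_A + dim_B = 21 + 7 = 28


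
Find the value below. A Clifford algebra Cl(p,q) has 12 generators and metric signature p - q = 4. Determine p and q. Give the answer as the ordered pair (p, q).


We need p + q = 12 and p - q = 4.
Adding: 2p = 12 + 4 = 16, so p = 8.
Then q = 12 - 8 = 4.
(p, q) = (8, 4)


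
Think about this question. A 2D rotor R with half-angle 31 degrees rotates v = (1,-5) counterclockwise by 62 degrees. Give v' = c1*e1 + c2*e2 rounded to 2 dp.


Rotor R = cos(31deg) - sin(31deg)*e12
Rotation angle theta = 2 * 31 = 62 degrees
v' = R*v*~R rotates v by theta.
cos(62deg) = 0.4695, sin(62deg) = 0.8829
v'_1 = 1*cos(62deg) - (-5)*sin(62deg)
= 1*0.4695 - (-5)*0.8829
= 4.88
v'_2 = 1*sin(62deg) + (-5)*cos(62deg)
= 1*0.8829 + (-5)*0.4695
= -1.46
v' = 4.88*e1 - 1.46*e2


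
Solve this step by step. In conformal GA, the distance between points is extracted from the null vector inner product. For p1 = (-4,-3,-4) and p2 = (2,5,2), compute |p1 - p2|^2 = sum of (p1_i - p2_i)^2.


p1 - p2 = (-6, -8, -6)
|p1 - p2|^2 = (-6)^2 + (-8)^2 + (-6)^2
= 36 + 64 + 36
= 136


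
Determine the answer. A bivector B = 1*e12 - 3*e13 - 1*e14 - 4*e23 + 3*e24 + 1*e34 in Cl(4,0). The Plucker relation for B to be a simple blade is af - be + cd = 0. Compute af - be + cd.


Plucker relation: af - be + cd
a*f = 1*1 = 1
b*e = (-3)*3 = -9
c*d = (-1)*(-4) = 4
af - be + cd = 1 - (-9) + 4
= 14


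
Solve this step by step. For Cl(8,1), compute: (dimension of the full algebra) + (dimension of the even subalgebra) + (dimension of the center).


n = 8 + 1 = 9
Total dim = 2^9 = 512
Even subalgebra dim = 2^8 = 256
n is odd, so center dim = 2
Sum = 512 + 256 + 2 = 770


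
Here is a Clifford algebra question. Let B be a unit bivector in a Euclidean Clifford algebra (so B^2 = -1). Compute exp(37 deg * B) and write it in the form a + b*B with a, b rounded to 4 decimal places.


For a unit bivector B with B^2 = -1, the exponential series gives
e^(theta*B) = cos(theta) + sin(theta)*B (the GA analogue of Euler's formula).
theta = 37 degrees = 0.645772 rad
cos(37 deg) = 0.7986
sin(37 deg) = 0.6018
exp(theta*B) = 0.7986 + 0.6018*B


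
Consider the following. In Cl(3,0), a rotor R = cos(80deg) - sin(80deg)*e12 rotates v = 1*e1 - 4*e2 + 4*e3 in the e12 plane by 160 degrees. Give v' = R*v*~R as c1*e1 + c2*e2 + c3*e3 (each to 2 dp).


Rotor R = cos(80deg) - sin(80deg)*e12
Rotation angle theta = 2 * 80 = 160 degrees in the e12 plane (e1 -> e2).
The component perpendicular to the plane (e3) is invariant: v'_3 = v3 = 4.00
cos(160deg) = -0.9397, sin(160deg) = 0.3420
v'_1 = v1*cos(theta) - v2*sin(theta) = 1*(-0.9397) - (-4)*0.3420 = 0.43
v'_2 = v1*sin(theta) + v2*cos(theta) = 1*0.3420 + (-4)*(-0.9397) = 4.10
v' = 0.43*e1 + 4.10*e2 + 4.00*e3


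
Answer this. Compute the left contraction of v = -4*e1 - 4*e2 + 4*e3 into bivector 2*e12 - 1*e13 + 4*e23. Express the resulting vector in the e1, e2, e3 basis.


Left contraction v _| B = <vB>_1 (grade-1 part of the geometric product vB).
Using e1_|e12 = e2, e2_|e12 = -e1, e1_|e13 = e3, e3_|e13 = -e1, e2_|e23 = e3, e3_|e23 = -e2:
e1 coeff: -v2*b12 - v3*b13 = -(-4)*(2) - (4)*(-1) = 12
e2 coeff: v1*b12 - v3*b23 = (-4)*(2) - (4)*(4) = -24
e3 coeff: v1*b13 + v2*b23 = (-4)*(-1) + (-4)*(4) = -12
v _| B = 12*e1 - 24*e2 - 12*e3


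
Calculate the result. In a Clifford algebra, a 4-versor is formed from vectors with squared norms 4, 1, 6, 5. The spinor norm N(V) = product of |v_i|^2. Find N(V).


Spinor norm N(V) = |v1|^2 * |v2|^2 * ... * |v4|^2
= 4 * 1 * 6 * 5
Running product: 4, 4, 24, 120
N(V) = 120


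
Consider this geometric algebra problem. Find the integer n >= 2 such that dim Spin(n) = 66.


dim Spin(n) = dim so(n) = n(n-1)/2.
Solve n(n-1)/2 = 66, i.e. n^2 - n - 132 = 0.
Discriminant = 1 + 8*66 = 529
n = (1 + sqrt(529))/2 = (1 + 23)/2 = 12


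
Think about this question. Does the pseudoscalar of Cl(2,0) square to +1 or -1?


The pseudoscalar I = e1...e_n (product of all n generators) of Cl(p,q) satisfies I^2 = (-1)^(q + n(n-1)/2).
p = 2, q = 0, n = p + q = 2
n(n-1)/2 = 2 * 1 / 2 = 1
Exponent = q + n(n-1)/2 = 0 + 1 = 1
I^2 = (-1)^1 = -1


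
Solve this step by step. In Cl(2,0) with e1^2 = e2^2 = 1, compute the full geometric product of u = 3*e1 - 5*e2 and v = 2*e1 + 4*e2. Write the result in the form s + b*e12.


Expand: (3*e1 - 5*e2)(2*e1 + 4*e2)
= 3*2*e1e1 + 3*4*e1e2 + (-5)*2*e2e1 + (-5)*4*e2e2
Using e1^2 = e2^2 = 1, e2e1 = -e1e2:
Scalar part s = 3*2 + (-5)*4 = 6 + (-20) = -14
Bivector part b = 3*4 - (-5)*2 = 12 - (-10) = 22
uv = -14 + 22*e12


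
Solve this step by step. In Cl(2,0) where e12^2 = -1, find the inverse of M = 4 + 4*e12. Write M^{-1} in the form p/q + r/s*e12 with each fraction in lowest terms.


M = 4 + 4*e12, where e12^2 = -1.
Since M commutes with its reverse ~M = a - b*e12, M * ~M = a^2 - b^2*e12^2 = a^2 + b^2.
So M^{-1} = ~M / (a^2 + b^2) = (a - b*e12)/(a^2 + b^2).
a^2 + b^2 = 16 + 16 = 32
Scalar part = 4/32 = 1/8
Bivector coeff = -4/32 = -1/8
M^{-1} = 1/8 - 1/8*e12


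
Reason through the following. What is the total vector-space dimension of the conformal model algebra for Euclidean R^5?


The conformal model of R^5 uses Cl(6,1): the 5 Euclidean generators plus two extra orthogonal generators e+ (e+^2 = +1) and e- (e-^2 = -1), from which the null vectors e0, einf are built.
Number of generators m = 5 + 2 = 7.
dim Cl(p,q) = 2^m = 2^7 = 128


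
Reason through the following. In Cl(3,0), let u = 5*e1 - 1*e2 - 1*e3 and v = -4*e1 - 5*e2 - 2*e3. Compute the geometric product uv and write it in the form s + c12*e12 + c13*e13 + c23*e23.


In Cl(3,0): e_i^2 = 1, e_ie_j = -e_je_i for i != j.
Scalar part = u . v = 5*(-4) + (-1)*(-5) + (-1)*(-2)
= -20 + 5 + 2 = -13
e12 coeff = 5*(-5) - (-1)*(-4) = -25 - 4 = -29
e13 coeff = 5*(-2) - (-1)*(-4) = -10 - 4 = -14
e23 coeff = (-1)*(-2) - (-1)*(-5) = 2 - 5 = -3
uv = -13 - 29*e12 - 14*e13 - 3*e23


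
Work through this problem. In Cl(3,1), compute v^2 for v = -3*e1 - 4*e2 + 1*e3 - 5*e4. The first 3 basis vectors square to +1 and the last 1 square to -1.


v^2 = sum of c_i^2 * e_i^2
Positive signature terms (e_i^2 = +1): (-3)^2 + (-4)^2 + 1^2 = 26
Negative signature terms (e_j^2 = -1): (-5)^2 = 25
v^2 = 26 - 25 = 1


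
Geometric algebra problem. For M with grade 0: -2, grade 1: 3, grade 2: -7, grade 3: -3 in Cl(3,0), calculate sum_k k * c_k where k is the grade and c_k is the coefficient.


Grade-weighted sum = sum of grade_k * coefficient_k
0*(-2) = 0
1*3 = 3
2*(-7) = -14
3*(-3) = -9
Total = 0 + 3 + (-14) + (-9) = -20


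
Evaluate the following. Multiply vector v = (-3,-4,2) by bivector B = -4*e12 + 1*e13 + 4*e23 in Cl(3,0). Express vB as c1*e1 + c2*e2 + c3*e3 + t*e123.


vB has grade-1 (vector) and grade-3 (trivector) parts: vB = (v _| B) + (v ^ B).
Vector part <vB>_1:
  e1: -v2*b12 - v3*b13 = -(-4)*(-4) - (2)*(1) = -18
  e2: v1*b12 - v3*b23 = (-3)*(-4) - (2)*(4) = 4
  e3: v1*b13 + v2*b23 = (-3)*(1) + (-4)*(4) = -19
Trivector part <vB>_3:
  e123: v1*b23 - v2*b13 + v3*b12 = (-3)*(4) - (-4)*(1) + (2)*(-4) = -16
vB = -18*e1 + 4*e2 - 19*e3 - 16*e123


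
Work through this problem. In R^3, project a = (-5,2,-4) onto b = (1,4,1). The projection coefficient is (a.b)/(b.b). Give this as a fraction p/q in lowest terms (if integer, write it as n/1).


Projection coefficient = (a . b) / (b . b)
a . b = (-5)*1 + 2*4 + (-4)*1
= -5 + 8 + (-4) = -1
b . b = 1^2 + 4^2 + 1^2
= 1 + 16 + 1 = 18
Coefficient = -1/18
In lowest terms: -1/18


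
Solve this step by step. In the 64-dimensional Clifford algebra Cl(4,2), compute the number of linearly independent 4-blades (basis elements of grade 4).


Number of grade-k basis blades in Cl(p,q) with n = p + q is C(n, k).
n = 4 + 2 = 6
C(6, 4) = 6! / (4! * 2!)
= 720 / (24 * 2)
= 15


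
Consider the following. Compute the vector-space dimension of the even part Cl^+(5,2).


Even subalgebra dimension = 2^(n-1)
n = 5 + 2 = 7
2^(7 - 1) = 2^6 = 64
Verification: sum of C(7,k) for even k = 1 + 21 + 35 + 7 = 64
Result = 64


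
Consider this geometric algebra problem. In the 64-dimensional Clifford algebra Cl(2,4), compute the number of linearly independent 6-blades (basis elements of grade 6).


Number of grade-k basis blades in Cl(p,q) with n = p + q is C(n, k).
n = 2 + 4 = 6
C(6, 6) = 6! / (6! * 0!)
= 720 / (720 * 1)
= 1


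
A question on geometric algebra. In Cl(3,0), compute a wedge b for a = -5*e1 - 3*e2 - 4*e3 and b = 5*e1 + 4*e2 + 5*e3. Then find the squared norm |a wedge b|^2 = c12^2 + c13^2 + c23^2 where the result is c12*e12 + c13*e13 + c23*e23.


a wedge b = (a1*b2 - a2*b1)*e12 + (a1*b3 - a3*b1)*e13 + (a2*b3 - a3*b2)*e23
e12 coeff: (-5)*4 - (-3)*5 = -20 - (-15) = -5
e13 coeff: (-5)*5 - (-4)*5 = -25 - (-20) = -5
e23 coeff: (-3)*5 - (-4)*4 = -15 - (-16) = 1
|a wedge b|^2 = (-5)^2 + (-5)^2 + 1^2
= 25 + 25 + 1
= 51


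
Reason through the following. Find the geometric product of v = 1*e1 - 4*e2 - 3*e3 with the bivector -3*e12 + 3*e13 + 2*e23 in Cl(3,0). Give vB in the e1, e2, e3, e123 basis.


vB has grade-1 (vector) and grade-3 (trivector) parts: vB = (v _| B) + (v ^ B).
Vector part <vB>_1:
  e1: -v2*b12 - v3*b13 = -(-4)*(-3) - (-3)*(3) = -3
  e2: v1*b12 - v3*b23 = (1)*(-3) - (-3)*(2) = 3
  e3: v1*b13 + v2*b23 = (1)*(3) + (-4)*(2) = -5
Trivector part <vB>_3:
  e123: v1*b23 - v2*b13 + v3*b12 = (1)*(2) - (-4)*(3) + (-3)*(-3) = 23
vB = -3*e1 + 3*e2 - 5*e3 + 23*e123


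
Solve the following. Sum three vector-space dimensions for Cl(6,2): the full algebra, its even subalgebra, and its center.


n = 6 + 2 = 8
Total dim = 2^8 = 256
Even subalgebra dim = 2^7 = 128
n is even, so center dim = 1
Sum = 256 + 128 + 1 = 385


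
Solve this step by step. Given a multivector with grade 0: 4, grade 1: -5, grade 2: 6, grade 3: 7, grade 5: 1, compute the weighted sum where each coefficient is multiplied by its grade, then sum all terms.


Grade-weighted sum = sum of grade_k * coefficient_k
0*4 = 0
1*(-5) = -5
2*6 = 12
3*7 = 21
5*1 = 5
Total = 0 + (-5) + 12 + 21 + 5 = 33


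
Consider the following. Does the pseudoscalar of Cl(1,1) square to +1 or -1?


The pseudoscalar I = e1...e_n (product of all n generators) of Cl(p,q) satisfies I^2 = (-1)^(q + n(n-1)/2).
p = 1, q = 1, n = p + q = 2
n(n-1)/2 = 2 * 1 / 2 = 1
Exponent = q + n(n-1)/2 = 1 + 1 = 2
I^2 = (-1)^2 = +1


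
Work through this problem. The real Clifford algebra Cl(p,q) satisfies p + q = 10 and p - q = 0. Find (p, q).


We need p + q = 10 and p - q = 0.
Adding: 2p = 10 + 0 = 10, so p = 5.
Then q = 10 - 5 = 5.
(p, q) = (5, 5)


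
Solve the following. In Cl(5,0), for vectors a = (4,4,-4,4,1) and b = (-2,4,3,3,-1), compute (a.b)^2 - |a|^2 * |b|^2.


a . b = 4*(-2) + 4*4 + (-4)*3 + 4*3 + 1*(-1)
= -8 + 16 + (-12) + 12 + (-1) = 7
|a|^2 = 4^2 + 4^2 + (-4)^2 + 4^2 + 1^2 = 65
|b|^2 = (-2)^2 + 4^2 + 3^2 + 3^2 + (-1)^2 = 39
(a.b)^2 = 7^2 = 49
|a|^2 * |b|^2 = 65 * 39 = 2535
Result = 49 - 2535 = -2486


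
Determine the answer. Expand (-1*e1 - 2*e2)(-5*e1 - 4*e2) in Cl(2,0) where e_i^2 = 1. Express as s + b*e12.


Expand: (-1*e1 - 2*e2)(-5*e1 - 4*e2)
= (-1)*(-5)*e1e1 + (-1)*(-4)*e1e2 + (-2)*(-5)*e2e1 + (-2)*(-4)*e2e2
Using e1^2 = e2^2 = 1, e2e1 = -e1e2:
Scalar part s = (-1)*(-5) + (-2)*(-4) = 5 + 8 = 13
Bivector part b = (-1)*(-4) - (-2)*(-5) = 4 - 10 = -6
uv = 13 - 6*e12


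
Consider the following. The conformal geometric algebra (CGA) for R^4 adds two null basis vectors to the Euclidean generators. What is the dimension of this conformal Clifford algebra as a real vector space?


The conformal model of R^4 uses Cl(5,1): the 4 Euclidean generators plus two extra orthogonal generators e+ (e+^2 = +1) and e- (e-^2 = -1), from which the null vectors e0, einf are built.
Number of generators m = 4 + 2 = 6.
dim Cl(p,q) = 2^m = 2^6 = 64


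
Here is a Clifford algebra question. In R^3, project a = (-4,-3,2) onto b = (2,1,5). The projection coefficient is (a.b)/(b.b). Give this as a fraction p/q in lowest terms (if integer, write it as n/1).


Projection coefficient = (a . b) / (b . b)
a . b = (-4)*2 + (-3)*1 + 2*5
= -8 + (-3) + 10 = -1
b . b = 2^2 + 1^2 + 5^2
= 4 + 1 + 25 = 30
Coefficient = -1/30
In lowest terms: -1/30


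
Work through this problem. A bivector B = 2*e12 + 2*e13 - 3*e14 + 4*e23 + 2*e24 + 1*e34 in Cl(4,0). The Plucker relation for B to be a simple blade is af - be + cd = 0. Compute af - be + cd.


Plucker relation: af - be + cd
a*f = 2*1 = 2
b*e = 2*2 = 4
c*d = (-3)*4 = -12
af - be + cd = 2 - 4 + (-12)
= -14


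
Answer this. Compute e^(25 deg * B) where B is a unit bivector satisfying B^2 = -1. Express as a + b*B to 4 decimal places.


For a unit bivector B with B^2 = -1, the exponential series gives
e^(theta*B) = cos(theta) + sin(theta)*B (the GA analogue of Euler's formula).
theta = 25 degrees = 0.436332 rad
cos(25 deg) = 0.9063
sin(25 deg) = 0.4226
exp(theta*B) = 0.9063 + 0.4226*B


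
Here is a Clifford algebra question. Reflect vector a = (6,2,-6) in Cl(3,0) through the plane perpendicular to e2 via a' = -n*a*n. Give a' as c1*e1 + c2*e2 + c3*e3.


Reflection formula: a' = -n*a*n, with n = e2 (unit vector, n^2 = 1).
For reflection through hyperplane perp to e2:
The component along e2 flips sign, others stay.
a = (6, 2, -6)
a' = (6, -2, -6)
a' = 6*e1 - 2*e2 - 6*e3


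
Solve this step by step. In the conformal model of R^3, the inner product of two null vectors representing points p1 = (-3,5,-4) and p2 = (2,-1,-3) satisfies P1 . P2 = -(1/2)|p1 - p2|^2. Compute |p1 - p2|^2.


p1 - p2 = (-5, 6, -1)
|p1 - p2|^2 = (-5)^2 + 6^2 + (-1)^2
= 25 + 36 + 1
= 62


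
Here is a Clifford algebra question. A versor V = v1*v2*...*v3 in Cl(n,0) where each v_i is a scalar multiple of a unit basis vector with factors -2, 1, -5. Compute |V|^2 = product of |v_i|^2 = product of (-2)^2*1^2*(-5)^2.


Each vector v_i has |v_i|^2 = s_i^2
Squared scales: (-2)^2 = 4, 1^2 = 1, (-5)^2 = 25
|V|^2 = 4 * 1 * 25
= 100


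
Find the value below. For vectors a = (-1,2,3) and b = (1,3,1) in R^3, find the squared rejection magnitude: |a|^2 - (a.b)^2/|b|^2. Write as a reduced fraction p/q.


|a|^2 = (-1)^2 + 2^2 + 3^2 = 14
|b|^2 = 1^2 + 3^2 + 1^2 = 11
a . b = (-1)*1 + 2*3 + 3*1 = 8
(a.b)^2 = 8^2 = 64
|rej|^2 = 14 - 64/11
= (154 - 64)/11
= 90/11
In lowest terms: 90/11


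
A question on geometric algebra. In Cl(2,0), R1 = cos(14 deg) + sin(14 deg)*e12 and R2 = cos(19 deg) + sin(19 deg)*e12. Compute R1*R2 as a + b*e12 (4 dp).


Same-plane rotors commute and their half-angles add:
R1*R2 = cos(a1 + a2) + sin(a1 + a2)*e12.
a1 + a2 = 14 + 19 = 33 deg
cos(33 deg) = 0.8387
sin(33 deg) = 0.5446
R1*R2 = 0.8387 + 0.5446*e12


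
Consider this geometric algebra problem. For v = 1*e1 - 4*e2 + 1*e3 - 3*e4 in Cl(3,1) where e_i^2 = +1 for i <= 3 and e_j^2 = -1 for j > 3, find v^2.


v^2 = sum of c_i^2 * e_i^2
Positive signature terms (e_i^2 = +1): 1^2 + (-4)^2 + 1^2 = 18
Negative signature terms (e_j^2 = -1): (-3)^2 = 9
v^2 = 18 - 9 = 9


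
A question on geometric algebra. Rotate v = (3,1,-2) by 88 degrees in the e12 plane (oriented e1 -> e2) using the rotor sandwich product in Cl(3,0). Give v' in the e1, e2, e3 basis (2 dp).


Rotor R = cos(44deg) - sin(44deg)*e12
Rotation angle theta = 2 * 44 = 88 degrees in the e12 plane (e1 -> e2).
The component perpendicular to the plane (e3) is invariant: v'_3 = v3 = -2.00
cos(88deg) = 0.0349, sin(88deg) = 0.9994
v'_1 = v1*cos(theta) - v2*sin(theta) = 3*0.0349 - 1*0.9994 = -0.89
v'_2 = v1*sin(theta) + v2*cos(theta) = 3*0.9994 + 1*0.0349 = 3.03
v' = -0.89*e1 + 3.03*e2 - 2.00*e3


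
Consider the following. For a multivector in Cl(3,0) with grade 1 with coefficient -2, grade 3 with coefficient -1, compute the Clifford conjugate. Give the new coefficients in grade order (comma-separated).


Clifford conjugate sign for grade k: (-1)^(k(k+1)/2)
Grade 1: (-1)^(1*2/2) = (-1)^1 = -1, coeff -2 -> 2
Grade 3: (-1)^(3*4/2) = (-1)^6 = 1, coeff -1 -> -1
Conjugated coefficients: 2, -1


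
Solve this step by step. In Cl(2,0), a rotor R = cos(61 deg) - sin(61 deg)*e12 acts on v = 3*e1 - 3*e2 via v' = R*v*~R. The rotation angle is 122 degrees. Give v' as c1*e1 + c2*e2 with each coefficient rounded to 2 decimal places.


Rotor R = cos(61deg) - sin(61deg)*e12
Rotation angle theta = 2 * 61 = 122 degrees
v' = R*v*~R rotates v by theta.
cos(122deg) = -0.5299, sin(122deg) = 0.8480
v'_1 = 3*cos(122deg) - (-3)*sin(122deg)
= 3*(-0.5299) - (-3)*0.8480
= 0.95
v'_2 = 3*sin(122deg) + (-3)*cos(122deg)
= 3*0.8480 + (-3)*(-0.5299)
= 4.13
v' = 0.95*e1 + 4.13*e2


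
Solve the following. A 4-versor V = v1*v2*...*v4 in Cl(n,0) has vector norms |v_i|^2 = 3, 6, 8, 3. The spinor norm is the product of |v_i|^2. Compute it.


Spinor norm N(V) = |v1|^2 * |v2|^2 * ... * |v4|^2
= 3 * 6 * 8 * 3
Running product: 3, 18, 144, 432
N(V) = 432


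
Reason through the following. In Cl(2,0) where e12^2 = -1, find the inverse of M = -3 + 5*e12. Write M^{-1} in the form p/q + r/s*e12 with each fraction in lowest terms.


M = -3 + 5*e12, where e12^2 = -1.
Since M commutes with its reverse ~M = a - b*e12, M * ~M = a^2 - b^2*e12^2 = a^2 + b^2.
So M^{-1} = ~M / (a^2 + b^2) = (a - b*e12)/(a^2 + b^2).
a^2 + b^2 = 9 + 25 = 34
Scalar part = -3/34 = -3/34
Bivector coeff = -5/34 = -5/34
M^{-1} = -3/34 - 5/34*e12


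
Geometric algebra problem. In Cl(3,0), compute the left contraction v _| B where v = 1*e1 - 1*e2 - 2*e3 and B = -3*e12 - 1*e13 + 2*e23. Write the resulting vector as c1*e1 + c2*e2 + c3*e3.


Left contraction v _| B = <vB>_1 (grade-1 part of the geometric product vB).
Using e1_|e12 = e2, e2_|e12 = -e1, e1_|e13 = e3, e3_|e13 = -e1, e2_|e23 = e3, e3_|e23 = -e2:
e1 coeff: -v2*b12 - v3*b13 = -(-1)*(-3) - (-2)*(-1) = -5
e2 coeff: v1*b12 - v3*b23 = (1)*(-3) - (-2)*(2) = 1
e3 coeff: v1*b13 + v2*b23 = (1)*(-1) + (-1)*(2) = -3
v _| B = -5*e1 + 1*e2 - 3*e3


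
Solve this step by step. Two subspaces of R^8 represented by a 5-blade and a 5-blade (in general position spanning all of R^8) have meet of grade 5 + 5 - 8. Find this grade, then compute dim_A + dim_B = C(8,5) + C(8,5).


Meet grade = grade(A) + grade(B) - n
= 5 + 5 - 8 = 2
C(8,5) = 56
C(8,5) = 56
dim_A + dim_B = 56 + 56 = 112


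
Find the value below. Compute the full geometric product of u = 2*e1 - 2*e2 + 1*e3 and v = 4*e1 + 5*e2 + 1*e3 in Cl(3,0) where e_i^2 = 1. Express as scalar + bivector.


In Cl(3,0): e_i^2 = 1, e_ie_j = -e_je_i for i != j.
Scalar part = u . v = 2*4 + (-2)*5 + 1*1
= 8 + (-10) + 1 = -1
e12 coeff = 2*5 - (-2)*4 = 10 - (-8) = 18
e13 coeff = 2*1 - 1*4 = 2 - 4 = -2
e23 coeff = (-2)*1 - 1*5 = -2 - 5 = -7
uv = -1 + 18*e12 - 2*e13 - 7*e23


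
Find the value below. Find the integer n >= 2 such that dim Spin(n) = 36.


dim Spin(n) = dim so(n) = n(n-1)/2.
Solve n(n-1)/2 = 36, i.e. n^2 - n - 72 = 0.
Discriminant = 1 + 8*36 = 289
n = (1 + sqrt(289))/2 = (1 + 17)/2 = 9


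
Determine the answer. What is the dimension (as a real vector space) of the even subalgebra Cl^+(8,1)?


Even subalgebra dimension = 2^(n-1)
n = 8 + 1 = 9
2^(9 - 1) = 2^8 = 256
Verification: sum of C(9,k) for even k = 1 + 36 + 126 + 84 + 9 = 256
Result = 256


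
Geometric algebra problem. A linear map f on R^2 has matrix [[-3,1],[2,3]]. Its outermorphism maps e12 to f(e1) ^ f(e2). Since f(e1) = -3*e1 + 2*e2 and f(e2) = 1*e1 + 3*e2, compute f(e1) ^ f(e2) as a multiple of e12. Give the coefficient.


The outermorphism of a linear map f sends e1^e2 to f(e1)^f(e2).
f(e1) = -3*e1 + 2*e2
f(e2) = 1*e1 + 3*e2
f(e1) ^ f(e2) = (-3*e1 + 2*e2) ^ (1*e1 + 3*e2)
= (-3)*3*e12 + 2*1*e21
= (-9 - 2)*e12
= -11*e12
Coefficient = -11


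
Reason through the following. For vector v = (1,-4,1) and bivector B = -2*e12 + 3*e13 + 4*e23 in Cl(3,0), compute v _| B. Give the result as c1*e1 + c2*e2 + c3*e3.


Left contraction v _| B = <vB>_1 (grade-1 part of the geometric product vB).
Using e1_|e12 = e2, e2_|e12 = -e1, e1_|e13 = e3, e3_|e13 = -e1, e2_|e23 = e3, e3_|e23 = -e2:
e1 coeff: -v2*b12 - v3*b13 = -(-4)*(-2) - (1)*(3) = -11
e2 coeff: v1*b12 - v3*b23 = (1)*(-2) - (1)*(4) = -6
e3 coeff: v1*b13 + v2*b23 = (1)*(3) + (-4)*(4) = -13
v _| B = -11*e1 - 6*e2 - 13*e3


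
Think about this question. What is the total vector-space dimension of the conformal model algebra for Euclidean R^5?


The conformal model of R^5 uses Cl(6,1): the 5 Euclidean generators plus two extra orthogonal generators e+ (e+^2 = +1) and e- (e-^2 = -1), from which the null vectors e0, einf are built.
Number of generators m = 5 + 2 = 7.
dim Cl(p,q) = 2^m = 2^7 = 128


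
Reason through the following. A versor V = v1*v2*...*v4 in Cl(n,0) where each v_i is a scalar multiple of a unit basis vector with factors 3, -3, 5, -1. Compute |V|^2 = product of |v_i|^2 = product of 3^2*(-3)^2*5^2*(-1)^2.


Each vector v_i has |v_i|^2 = s_i^2
Squared scales: 3^2 = 9, (-3)^2 = 9, 5^2 = 25, (-1)^2 = 1
|V|^2 = 9 * 9 * 25 * 1
= 2025


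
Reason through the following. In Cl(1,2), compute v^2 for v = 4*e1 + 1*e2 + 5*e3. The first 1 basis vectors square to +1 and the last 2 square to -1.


v^2 = sum of c_i^2 * e_i^2
Positive signature terms (e_i^2 = +1): 4^2 = 16
Negative signature terms (e_j^2 = -1): 1^2 + 5^2 = 26
v^2 = 16 - 26 = -10


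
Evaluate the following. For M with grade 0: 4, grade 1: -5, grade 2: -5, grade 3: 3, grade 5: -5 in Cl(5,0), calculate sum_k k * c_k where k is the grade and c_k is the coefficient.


Grade-weighted sum = sum of grade_k * coefficient_k
0*4 = 0
1*(-5) = -5
2*(-5) = -10
3*3 = 9
5*(-5) = -25
Total = 0 + (-5) + (-10) + 9 + (-25) = -31


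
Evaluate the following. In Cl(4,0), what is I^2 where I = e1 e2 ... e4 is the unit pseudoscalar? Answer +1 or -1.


The pseudoscalar I = e1...e_n (product of all n generators) of Cl(p,q) satisfies I^2 = (-1)^(q + n(n-1)/2).
p = 4, q = 0, n = p + q = 4
n(n-1)/2 = 4 * 3 / 2 = 6
Exponent = q + n(n-1)/2 = 0 + 6 = 6
I^2 = (-1)^6 = +1


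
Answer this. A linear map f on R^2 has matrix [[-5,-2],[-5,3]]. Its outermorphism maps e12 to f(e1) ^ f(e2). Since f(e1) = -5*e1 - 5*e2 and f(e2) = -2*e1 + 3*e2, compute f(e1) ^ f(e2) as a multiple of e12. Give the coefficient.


The outermorphism of a linear map f sends e1^e2 to f(e1)^f(e2).
f(e1) = -5*e1 - 5*e2
f(e2) = -2*e1 + 3*e2
f(e1) ^ f(e2) = (-5*e1 - 5*e2) ^ (-2*e1 + 3*e2)
= (-5)*3*e12 + (-5)*(-2)*e21
= (-15 - 10)*e12
= -25*e12
Coefficient = -25


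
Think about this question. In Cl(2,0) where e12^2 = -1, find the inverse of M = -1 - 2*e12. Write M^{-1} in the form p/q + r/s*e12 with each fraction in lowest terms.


M = -1 - 2*e12, where e12^2 = -1.
Since M commutes with its reverse ~M = a - b*e12, M * ~M = a^2 - b^2*e12^2 = a^2 + b^2.
So M^{-1} = ~M / (a^2 + b^2) = (a - b*e12)/(a^2 + b^2).
a^2 + b^2 = 1 + 4 = 5
Scalar part = -1/5 = -1/5
Bivector coeff = 2/5 = 2/5
M^{-1} = -1/5 + 2/5*e12


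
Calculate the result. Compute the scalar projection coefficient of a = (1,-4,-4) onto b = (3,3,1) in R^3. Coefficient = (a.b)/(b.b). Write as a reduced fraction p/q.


Projection coefficient = (a . b) / (b . b)
a . b = 1*3 + (-4)*3 + (-4)*1
= 3 + (-12) + (-4) = -13
b . b = 3^2 + 3^2 + 1^2
= 9 + 9 + 1 = 19
Coefficient = -13/19
In lowest terms: -13/19


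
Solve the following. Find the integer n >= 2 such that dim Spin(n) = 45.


dim Spin(n) = dim so(n) = n(n-1)/2.
Solve n(n-1)/2 = 45, i.e. n^2 - n - 90 = 0.
Discriminant = 1 + 8*45 = 361
n = (1 + sqrt(361))/2 = (1 + 19)/2 = 10


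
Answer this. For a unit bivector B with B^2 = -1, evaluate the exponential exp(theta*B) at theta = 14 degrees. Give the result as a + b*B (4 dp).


For a unit bivector B with B^2 = -1, the exponential series gives
e^(theta*B) = cos(theta) + sin(theta)*B (the GA analogue of Euler's formula).
theta = 14 degrees = 0.244346 rad
cos(14 deg) = 0.9703
sin(14 deg) = 0.2419
exp(theta*B) = 0.9703 + 0.2419*B


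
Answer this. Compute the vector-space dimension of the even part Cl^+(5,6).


Even subalgebra dimension = 2^(n-1)
n = 5 + 6 = 11
2^(11 - 1) = 2^10 = 1024
Verification: sum of C(11,k) for even k = 1 + 55 + 330 + 462 + 165 + 11 = 1024
Result = 1024


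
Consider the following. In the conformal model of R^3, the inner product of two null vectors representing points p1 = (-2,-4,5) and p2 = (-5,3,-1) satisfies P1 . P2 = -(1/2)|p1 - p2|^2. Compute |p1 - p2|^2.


p1 - p2 = (3, -7, 6)
|p1 - p2|^2 = 3^2 + (-7)^2 + 6^2
= 9 + 49 + 36
= 94


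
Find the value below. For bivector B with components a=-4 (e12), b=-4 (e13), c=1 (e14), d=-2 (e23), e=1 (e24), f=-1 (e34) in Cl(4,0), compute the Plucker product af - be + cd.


Plucker relation: af - be + cd
a*f = (-4)*(-1) = 4
b*e = (-4)*1 = -4
c*d = 1*(-2) = -2
af - be + cd = 4 - (-4) + (-2)
= 6


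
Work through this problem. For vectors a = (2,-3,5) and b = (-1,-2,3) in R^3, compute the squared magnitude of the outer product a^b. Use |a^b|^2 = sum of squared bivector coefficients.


a wedge b = (a1*b2 - a2*b1)*e12 + (a1*b3 - a3*b1)*e13 + (a2*b3 - a3*b2)*e23
e12 coeff: 2*(-2) - (-3)*(-1) = -4 - 3 = -7
e13 coeff: 2*3 - 5*(-1) = 6 - (-5) = 11
e23 coeff: (-3)*3 - 5*(-2) = -9 - (-10) = 1
|a wedge b|^2 = (-7)^2 + 11^2 + 1^2
= 49 + 121 + 1
= 171
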